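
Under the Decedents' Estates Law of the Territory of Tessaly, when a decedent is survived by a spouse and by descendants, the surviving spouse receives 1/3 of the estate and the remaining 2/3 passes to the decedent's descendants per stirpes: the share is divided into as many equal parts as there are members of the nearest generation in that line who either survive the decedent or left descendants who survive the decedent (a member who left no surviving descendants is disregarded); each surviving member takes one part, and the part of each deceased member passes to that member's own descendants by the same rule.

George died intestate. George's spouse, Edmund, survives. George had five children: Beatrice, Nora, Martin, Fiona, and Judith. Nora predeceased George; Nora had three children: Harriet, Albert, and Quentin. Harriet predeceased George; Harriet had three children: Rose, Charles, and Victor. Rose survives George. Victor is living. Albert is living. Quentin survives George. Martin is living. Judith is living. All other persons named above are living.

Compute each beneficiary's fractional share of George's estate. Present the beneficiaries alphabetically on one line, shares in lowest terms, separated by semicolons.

Edmund, as surviving spouse, takes 1/3.
The remaining 2/3 passes to George's descendants per stirpes.
The 2/3 is divided into 5 equal shares of 2/15 among Beatrice, Nora, Martin, Fiona, Judith.
Beatrice is living and takes 2/15.
Nora predeceased; the 2/15 allotted to Nora's branch passes to Nora's issue by representation.
The 2/15 is divided into 3 equal shares of 2/45 among Harriet, Albert, Quentin.
Harriet predeceased; the 2/45 allotted to Harriet's branch passes to Harriet's issue by representation.
The 2/45 is divided into 3 equal shares of 2/135 among Rose, Charles, Victor.
Rose is living and takes 2/135.
Charles is living and takes 2/135.
Victor is living and takes 2/135.
Albert is living and takes 2/45.
Quentin is living and takes 2/45.
Martin is living and takes 2/15.
Fiona is living and takes 2/15.
Judith is living and takes 2/15.

Albert 2/45; Beatrice 2/15; Charles 2/135; Edmund 1/3; Fiona 2/15; Judith 2/15; Martin 2/15; Quentin 2/45; Rose 2/135; Victor 2/135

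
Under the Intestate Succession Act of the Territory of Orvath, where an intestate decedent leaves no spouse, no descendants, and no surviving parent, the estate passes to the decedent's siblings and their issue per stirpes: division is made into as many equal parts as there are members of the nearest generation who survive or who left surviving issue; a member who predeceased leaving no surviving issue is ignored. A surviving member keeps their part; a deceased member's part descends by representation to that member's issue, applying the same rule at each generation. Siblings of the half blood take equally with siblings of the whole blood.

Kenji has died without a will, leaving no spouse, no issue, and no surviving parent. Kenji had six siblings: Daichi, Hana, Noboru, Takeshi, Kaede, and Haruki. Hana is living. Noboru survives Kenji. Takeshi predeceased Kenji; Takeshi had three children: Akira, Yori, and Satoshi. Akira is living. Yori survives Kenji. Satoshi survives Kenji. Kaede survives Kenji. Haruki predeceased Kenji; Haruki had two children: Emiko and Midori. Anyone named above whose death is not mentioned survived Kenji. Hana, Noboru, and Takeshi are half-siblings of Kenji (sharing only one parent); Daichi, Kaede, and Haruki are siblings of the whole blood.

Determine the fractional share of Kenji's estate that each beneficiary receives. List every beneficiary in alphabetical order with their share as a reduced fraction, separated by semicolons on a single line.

Akira 1/18; Daichi 1/6; Emiko 1/12; Hana 1/6; Kaede 1/6; Midori 1/12; Noboru 1/6; Satoshi 1/18; Yori 1/18

No spouse, descendants, or parent survives, so the estate passes to Kenji's siblings per stirpes.
Half-blood and whole-blood siblings take equally under the stated rule.
The estate is divided into 6 equal shares of 1/6 among Daichi, Hana, Noboru, Takeshi, Kaede, Haruki.
Daichi is living and takes 1/6.
Hana is living and takes 1/6.
Noboru is living and takes 1/6.
Takeshi predeceased; the 1/6 allotted to Takeshi's branch passes to Takeshi's issue by representation.
The 1/6 is divided into 3 equal shares of 1/18 among Akira, Yori, Satoshi.
Akira is living and takes 1/18.
Yori is living and takes 1/18.
Satoshi is living and takes 1/18.
Kaede is living and takes 1/6.
Haruki predeceased; the 1/6 allotted to Haruki's branch passes to Haruki's issue by representation.
The 1/6 is divided into 2 equal shares of 1/12 among Emiko, Midori.
Emiko is living and takes 1/12.
Midori is living and takes 1/12.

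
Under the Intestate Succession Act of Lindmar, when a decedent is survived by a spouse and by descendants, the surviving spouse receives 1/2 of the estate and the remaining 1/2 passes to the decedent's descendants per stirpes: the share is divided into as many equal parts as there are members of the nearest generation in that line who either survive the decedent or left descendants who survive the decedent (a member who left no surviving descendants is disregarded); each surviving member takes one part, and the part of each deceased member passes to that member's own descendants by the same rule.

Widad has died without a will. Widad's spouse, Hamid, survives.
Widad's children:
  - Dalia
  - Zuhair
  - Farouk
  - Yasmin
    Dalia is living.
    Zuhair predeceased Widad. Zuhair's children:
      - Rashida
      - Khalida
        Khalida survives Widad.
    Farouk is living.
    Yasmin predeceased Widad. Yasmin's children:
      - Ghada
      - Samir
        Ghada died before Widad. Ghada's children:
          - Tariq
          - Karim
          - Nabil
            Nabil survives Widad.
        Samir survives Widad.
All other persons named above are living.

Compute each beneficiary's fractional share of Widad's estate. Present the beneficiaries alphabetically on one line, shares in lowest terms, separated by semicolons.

Dalia 1/8; Farouk 1/8; Hamid 1/2; Karim 1/48; Khalida 1/16; Nabil 1/48; Rashida 1/16; Samir 1/16; Tariq 1/48

Hamid, as surviving spouse, takes 1/2.
The remaining 1/2 passes to Widad's descendants per stirpes.
The 1/2 is divided into 4 equal shares of 1/8 among Dalia, Zuhair, Farouk, Yasmin.
Dalia is living and takes 1/8.
Zuhair predeceased; the 1/8 allotted to Zuhair's branch passes to Zuhair's issue by representation.
The 1/8 is divided into 2 equal shares of 1/16 among Rashida, Khalida.
Rashida is living and takes 1/16.
Khalida is living and takes 1/16.
Farouk is living and takes 1/8.
Yasmin predeceased; the 1/8 allotted to Yasmin's branch passes to Yasmin's issue by representation.
The 1/8 is divided into 2 equal shares of 1/16 among Ghada, Samir.
Ghada predeceased; the 1/16 allotted to Ghada's branch passes to Ghada's issue by representation.
The 1/16 is divided into 3 equal shares of 1/48 among Tariq, Karim, Nabil.
Tariq is living and takes 1/48.
Karim is living and takes 1/48.
Nabil is living and takes 1/48.
Samir is living and takes 1/16.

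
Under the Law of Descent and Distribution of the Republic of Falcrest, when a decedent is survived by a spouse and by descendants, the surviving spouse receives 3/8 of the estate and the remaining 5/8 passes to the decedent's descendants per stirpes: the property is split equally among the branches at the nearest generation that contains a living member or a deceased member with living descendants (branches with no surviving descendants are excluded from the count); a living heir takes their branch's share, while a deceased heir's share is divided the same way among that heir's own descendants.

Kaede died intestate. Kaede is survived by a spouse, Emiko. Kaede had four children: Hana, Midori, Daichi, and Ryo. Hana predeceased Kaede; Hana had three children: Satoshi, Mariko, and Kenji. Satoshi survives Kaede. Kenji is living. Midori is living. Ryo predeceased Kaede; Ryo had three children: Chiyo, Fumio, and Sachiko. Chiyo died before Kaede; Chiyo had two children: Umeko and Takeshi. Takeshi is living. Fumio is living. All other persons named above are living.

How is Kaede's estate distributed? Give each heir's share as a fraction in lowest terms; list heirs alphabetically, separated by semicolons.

Emiko, as surviving spouse, takes 3/8.
The remaining 5/8 passes to Kaede's descendants per stirpes.
The 5/8 is divided into 4 equal shares of 5/32 among Hana, Midori, Daichi, Ryo.
Hana predeceased; the 5/32 allotted to Hana's branch passes to Hana's issue by representation.
The 5/32 is divided into 3 equal shares of 5/96 among Satoshi, Mariko, Kenji.
Satoshi is living and takes 5/96.
Mariko is living and takes 5/96.
Kenji is living and takes 5/96.
Midori is living and takes 5/32.
Daichi is living and takes 5/32.
Ryo predeceased; the 5/32 allotted to Ryo's branch passes to Ryo's issue by representation.
The 5/32 is divided into 3 equal shares of 5/96 among Chiyo, Fumio, Sachiko.
Chiyo predeceased; the 5/96 allotted to Chiyo's branch passes to Chiyo's issue by representation.
The 5/96 is divided into 2 equal shares of 5/192 among Umeko, Takeshi.
Umeko is living and takes 5/192.
Takeshi is living and takes 5/192.
Fumio is living and takes 5/96.
Sachiko is living and takes 5/96.

Daichi 5/32; Emiko 3/8; Fumio 5/96; Kenji 5/96; Mariko 5/96; Midori 5/32; Sachiko 5/96; Satoshi 5/96; Takeshi 5/192; Umeko 5/192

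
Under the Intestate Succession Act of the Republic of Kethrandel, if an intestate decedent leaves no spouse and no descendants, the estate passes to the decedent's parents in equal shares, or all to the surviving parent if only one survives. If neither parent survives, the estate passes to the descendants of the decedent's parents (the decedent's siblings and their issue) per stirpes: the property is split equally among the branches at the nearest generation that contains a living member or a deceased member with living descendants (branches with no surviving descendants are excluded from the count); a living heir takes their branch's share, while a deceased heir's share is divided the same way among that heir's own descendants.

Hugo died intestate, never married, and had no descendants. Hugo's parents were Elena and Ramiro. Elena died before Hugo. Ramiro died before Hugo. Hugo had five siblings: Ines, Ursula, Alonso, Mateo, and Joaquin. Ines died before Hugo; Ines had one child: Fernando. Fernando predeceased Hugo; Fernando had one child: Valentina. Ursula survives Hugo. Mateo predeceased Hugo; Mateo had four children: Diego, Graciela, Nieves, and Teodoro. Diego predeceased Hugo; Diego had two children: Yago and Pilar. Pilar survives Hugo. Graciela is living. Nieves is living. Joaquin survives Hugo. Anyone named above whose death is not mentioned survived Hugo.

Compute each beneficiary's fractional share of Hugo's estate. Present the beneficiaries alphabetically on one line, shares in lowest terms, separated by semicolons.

Alonso 1/5; Graciela 1/20; Joaquin 1/5; Nieves 1/20; Pilar 1/40; Teodoro 1/20; Ursula 1/5; Valentina 1/5; Yago 1/40

Neither parent survives and there are no descendants, so the estate passes to Hugo's siblings and their issue per stirpes.
The estate is divided into 5 equal shares of 1/5 among Ines, Ursula, Alonso, Mateo, Joaquin.
Ines predeceased; the 1/5 allotted to Ines's branch passes to Ines's issue by representation.
Fernando's line is the sole branch at this level, so the full 1/5 passes to Fernando's issue by representation.
Valentina is the sole taker at this level and receives the full 1/5.
Ursula is living and takes 1/5.
Alonso is living and takes 1/5.
Mateo predeceased; the 1/5 allotted to Mateo's branch passes to Mateo's issue by representation.
The 1/5 is divided into 4 equal shares of 1/20 among Diego, Graciela, Nieves, Teodoro.
Diego predeceased; the 1/20 allotted to Diego's branch passes to Diego's issue by representation.
The 1/20 is divided into 2 equal shares of 1/40 among Yago, Pilar.
Yago is living and takes 1/40.
Pilar is living and takes 1/40.
Graciela is living and takes 1/20.
Nieves is living and takes 1/20.
Teodoro is living and takes 1/20.
Joaquin is living and takes 1/5.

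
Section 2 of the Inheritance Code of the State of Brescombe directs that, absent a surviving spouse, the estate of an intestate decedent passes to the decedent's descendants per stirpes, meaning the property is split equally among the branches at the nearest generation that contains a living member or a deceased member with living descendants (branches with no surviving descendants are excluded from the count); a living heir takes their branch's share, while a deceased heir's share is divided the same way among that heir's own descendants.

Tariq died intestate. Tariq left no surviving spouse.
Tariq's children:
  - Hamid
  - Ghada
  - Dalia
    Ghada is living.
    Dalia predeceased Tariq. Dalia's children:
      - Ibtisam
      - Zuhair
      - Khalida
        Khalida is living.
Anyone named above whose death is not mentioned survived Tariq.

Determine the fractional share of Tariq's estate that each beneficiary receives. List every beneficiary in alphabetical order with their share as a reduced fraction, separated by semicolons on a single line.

Ghada 1/3; Hamid 1/3; Ibtisam 1/9; Khalida 1/9; Zuhair 1/9

There is no surviving spouse, so the entire estate passes to Tariq's descendants per stirpes.
The estate is divided into 3 equal shares of 1/3 among Hamid, Ghada, Dalia.
Hamid is living and takes 1/3.
Ghada is living and takes 1/3.
Dalia predeceased; the 1/3 allotted to Dalia's branch passes to Dalia's issue by representation.
The 1/3 is divided into 3 equal shares of 1/9 among Ibtisam, Zuhair, Khalida.
Ibtisam is living and takes 1/9.
Zuhair is living and takes 1/9.
Khalida is living and takes 1/9.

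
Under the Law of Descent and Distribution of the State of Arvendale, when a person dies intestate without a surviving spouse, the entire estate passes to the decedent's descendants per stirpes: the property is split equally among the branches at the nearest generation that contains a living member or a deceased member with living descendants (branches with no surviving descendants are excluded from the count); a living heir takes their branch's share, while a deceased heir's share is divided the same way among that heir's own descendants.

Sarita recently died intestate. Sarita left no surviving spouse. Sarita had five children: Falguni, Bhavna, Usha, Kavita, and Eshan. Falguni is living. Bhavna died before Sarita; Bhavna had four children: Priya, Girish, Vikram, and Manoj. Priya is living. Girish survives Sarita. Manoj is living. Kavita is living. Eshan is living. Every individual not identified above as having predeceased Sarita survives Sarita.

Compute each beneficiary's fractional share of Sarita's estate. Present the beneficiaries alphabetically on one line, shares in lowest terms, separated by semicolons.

Eshan 1/5; Falguni 1/5; Girish 1/20; Kavita 1/5; Manoj 1/20; Priya 1/20; Usha 1/5; Vikram 1/20

There is no surviving spouse, so the entire estate passes to Sarita's descendants per stirpes.
The estate is divided into 5 equal shares of 1/5 among Falguni, Bhavna, Usha, Kavita, Eshan.
Falguni is living and takes 1/5.
Bhavna predeceased; the 1/5 allotted to Bhavna's branch passes to Bhavna's issue by representation.
The 1/5 is divided into 4 equal shares of 1/20 among Priya, Girish, Vikram, Manoj.
Priya is living and takes 1/20.
Girish is living and takes 1/20.
Vikram is living and takes 1/20.
Manoj is living and takes 1/20.
Usha is living and takes 1/5.
Kavita is living and takes 1/5.
Eshan is living and takes 1/5.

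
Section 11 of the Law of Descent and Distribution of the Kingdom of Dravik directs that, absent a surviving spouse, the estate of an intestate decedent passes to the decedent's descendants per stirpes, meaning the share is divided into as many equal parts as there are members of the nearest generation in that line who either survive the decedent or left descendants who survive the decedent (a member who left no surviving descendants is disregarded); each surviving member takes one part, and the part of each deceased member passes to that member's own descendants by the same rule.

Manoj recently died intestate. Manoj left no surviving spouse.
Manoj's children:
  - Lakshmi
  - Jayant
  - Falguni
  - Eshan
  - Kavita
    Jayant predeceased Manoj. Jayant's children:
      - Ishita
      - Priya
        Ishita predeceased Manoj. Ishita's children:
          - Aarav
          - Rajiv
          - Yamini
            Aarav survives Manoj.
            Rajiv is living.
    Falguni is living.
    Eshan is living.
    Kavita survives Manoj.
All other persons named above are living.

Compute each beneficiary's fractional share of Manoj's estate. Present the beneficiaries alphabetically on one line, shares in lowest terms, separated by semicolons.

There is no surviving spouse, so the entire estate passes to Manoj's descendants per stirpes.
The estate is divided into 5 equal shares of 1/5 among Lakshmi, Jayant, Falguni, Eshan, Kavita.
Lakshmi is living and takes 1/5.
Jayant predeceased; the 1/5 allotted to Jayant's branch passes to Jayant's issue by representation.
The 1/5 is divided into 2 equal shares of 1/10 among Ishita, Priya.
Ishita predeceased; the 1/10 allotted to Ishita's branch passes to Ishita's issue by representation.
The 1/10 is divided into 3 equal shares of 1/30 among Aarav, Rajiv, Yamini.
Aarav is living and takes 1/30.
Rajiv is living and takes 1/30.
Yamini is living and takes 1/30.
Priya is living and takes 1/10.
Falguni is living and takes 1/5.
Eshan is living and takes 1/5.
Kavita is living and takes 1/5.

Aarav 1/30; Eshan 1/5; Falguni 1/5; Kavita 1/5; Lakshmi 1/5; Priya 1/10; Rajiv 1/30; Yamini 1/30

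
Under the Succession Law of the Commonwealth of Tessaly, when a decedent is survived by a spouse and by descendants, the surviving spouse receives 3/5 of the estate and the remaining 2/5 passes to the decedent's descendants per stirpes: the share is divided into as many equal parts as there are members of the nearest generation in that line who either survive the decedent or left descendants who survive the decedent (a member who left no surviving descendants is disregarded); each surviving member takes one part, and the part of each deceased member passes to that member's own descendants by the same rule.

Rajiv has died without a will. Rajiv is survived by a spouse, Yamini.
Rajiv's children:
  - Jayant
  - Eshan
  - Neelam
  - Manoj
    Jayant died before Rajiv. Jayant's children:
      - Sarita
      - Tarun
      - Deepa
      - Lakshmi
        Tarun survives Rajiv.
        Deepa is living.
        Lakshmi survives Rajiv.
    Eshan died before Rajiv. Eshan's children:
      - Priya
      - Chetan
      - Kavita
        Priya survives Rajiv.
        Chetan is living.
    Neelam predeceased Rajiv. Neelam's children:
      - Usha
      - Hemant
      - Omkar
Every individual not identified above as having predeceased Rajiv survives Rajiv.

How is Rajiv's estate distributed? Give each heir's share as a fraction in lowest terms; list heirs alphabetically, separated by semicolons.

Chetan 1/30; Deepa 1/40; Hemant 1/30; Kavita 1/30; Lakshmi 1/40; Manoj 1/10; Omkar 1/30; Priya 1/30; Sarita 1/40; Tarun 1/40; Usha 1/30; Yamini 3/5

Yamini, as surviving spouse, takes 3/5.
The remaining 2/5 passes to Rajiv's descendants per stirpes.
The 2/5 is divided into 4 equal shares of 1/10 among Jayant, Eshan, Neelam, Manoj.
Jayant predeceased; the 1/10 allotted to Jayant's branch passes to Jayant's issue by representation.
The 1/10 is divided into 4 equal shares of 1/40 among Sarita, Tarun, Deepa, Lakshmi.
Sarita is living and takes 1/40.
Tarun is living and takes 1/40.
Deepa is living and takes 1/40.
Lakshmi is living and takes 1/40.
Eshan predeceased; the 1/10 allotted to Eshan's branch passes to Eshan's issue by representation.
The 1/10 is divided into 3 equal shares of 1/30 among Priya, Chetan, Kavita.
Priya is living and takes 1/30.
Chetan is living and takes 1/30.
Kavita is living and takes 1/30.
Neelam predeceased; the 1/10 allotted to Neelam's branch passes to Neelam's issue by representation.
The 1/10 is divided into 3 equal shares of 1/30 among Usha, Hemant, Omkar.
Usha is living and takes 1/30.
Hemant is living and takes 1/30.
Omkar is living and takes 1/30.
Manoj is living and takes 1/10.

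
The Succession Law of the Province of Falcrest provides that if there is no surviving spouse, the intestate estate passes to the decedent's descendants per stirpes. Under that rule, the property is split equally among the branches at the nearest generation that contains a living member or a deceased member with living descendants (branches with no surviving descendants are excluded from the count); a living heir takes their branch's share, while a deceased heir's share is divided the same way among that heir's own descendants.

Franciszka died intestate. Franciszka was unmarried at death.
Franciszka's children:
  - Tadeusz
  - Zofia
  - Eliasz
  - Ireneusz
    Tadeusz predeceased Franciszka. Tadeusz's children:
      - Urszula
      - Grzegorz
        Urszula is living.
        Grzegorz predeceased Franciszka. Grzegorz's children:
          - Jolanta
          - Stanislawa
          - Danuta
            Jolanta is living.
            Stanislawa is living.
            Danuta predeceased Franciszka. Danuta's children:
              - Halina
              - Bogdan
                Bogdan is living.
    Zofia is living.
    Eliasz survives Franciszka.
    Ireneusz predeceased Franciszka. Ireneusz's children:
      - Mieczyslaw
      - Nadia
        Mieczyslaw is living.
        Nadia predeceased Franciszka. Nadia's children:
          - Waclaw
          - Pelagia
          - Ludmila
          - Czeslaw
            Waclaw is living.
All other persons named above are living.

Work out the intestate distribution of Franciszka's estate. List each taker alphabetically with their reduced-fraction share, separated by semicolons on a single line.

Bogdan 1/48; Czeslaw 1/32; Eliasz 1/4; Halina 1/48; Jolanta 1/24; Ludmila 1/32; Mieczyslaw 1/8; Pelagia 1/32; Stanislawa 1/24; Urszula 1/8; Waclaw 1/32; Zofia 1/4

There is no surviving spouse, so the entire estate passes to Franciszka's descendants per stirpes.
The estate is divided into 4 equal shares of 1/4 among Tadeusz, Zofia, Eliasz, Ireneusz.
Tadeusz predeceased; the 1/4 allotted to Tadeusz's branch passes to Tadeusz's issue by representation.
The 1/4 is divided into 2 equal shares of 1/8 among Urszula, Grzegorz.
Urszula is living and takes 1/8.
Grzegorz predeceased; the 1/8 allotted to Grzegorz's branch passes to Grzegorz's issue by representation.
The 1/8 is divided into 3 equal shares of 1/24 among Jolanta, Stanislawa, Danuta.
Jolanta is living and takes 1/24.
Stanislawa is living and takes 1/24.
Danuta predeceased; the 1/24 allotted to Danuta's branch passes to Danuta's issue by representation.
The 1/24 is divided into 2 equal shares of 1/48 among Halina, Bogdan.
Halina is living and takes 1/48.
Bogdan is living and takes 1/48.
Zofia is living and takes 1/4.
Eliasz is living and takes 1/4.
Ireneusz predeceased; the 1/4 allotted to Ireneusz's branch passes to Ireneusz's issue by representation.
The 1/4 is divided into 2 equal shares of 1/8 among Mieczyslaw, Nadia.
Mieczyslaw is living and takes 1/8.
Nadia predeceased; the 1/8 allotted to Nadia's branch passes to Nadia's issue by representation.
The 1/8 is divided into 4 equal shares of 1/32 among Waclaw, Pelagia, Ludmila, Czeslaw.
Waclaw is living and takes 1/32.
Pelagia is living and takes 1/32.
Ludmila is living and takes 1/32.
Czeslaw is living and takes 1/32.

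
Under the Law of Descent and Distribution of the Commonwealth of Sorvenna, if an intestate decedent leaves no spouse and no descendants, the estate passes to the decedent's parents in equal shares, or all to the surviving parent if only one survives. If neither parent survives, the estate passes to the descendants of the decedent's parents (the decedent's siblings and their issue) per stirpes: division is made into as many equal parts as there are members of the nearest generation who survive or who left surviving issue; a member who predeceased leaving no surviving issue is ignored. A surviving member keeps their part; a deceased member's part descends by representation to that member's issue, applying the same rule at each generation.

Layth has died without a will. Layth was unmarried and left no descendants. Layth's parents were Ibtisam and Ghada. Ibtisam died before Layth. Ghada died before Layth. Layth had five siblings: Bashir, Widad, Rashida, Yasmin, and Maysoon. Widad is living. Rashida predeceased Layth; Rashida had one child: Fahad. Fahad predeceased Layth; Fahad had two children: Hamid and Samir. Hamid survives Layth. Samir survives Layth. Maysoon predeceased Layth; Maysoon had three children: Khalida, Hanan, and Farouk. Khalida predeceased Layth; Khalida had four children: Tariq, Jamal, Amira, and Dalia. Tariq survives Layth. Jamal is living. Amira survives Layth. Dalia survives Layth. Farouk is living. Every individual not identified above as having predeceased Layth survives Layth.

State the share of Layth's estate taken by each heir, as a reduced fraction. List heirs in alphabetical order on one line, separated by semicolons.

Neither parent survives and there are no descendants, so the estate passes to Layth's siblings and their issue per stirpes.
The estate is divided into 5 equal shares of 1/5 among Bashir, Widad, Rashida, Yasmin, Maysoon.
Bashir is living and takes 1/5.
Widad is living and takes 1/5.
Rashida predeceased; the 1/5 allotted to Rashida's branch passes to Rashida's issue by representation.
Fahad's line is the sole branch at this level, so the full 1/5 passes to Fahad's issue by representation.
The 1/5 is divided into 2 equal shares of 1/10 among Hamid, Samir.
Hamid is living and takes 1/10.
Samir is living and takes 1/10.
Yasmin is living and takes 1/5.
Maysoon predeceased; the 1/5 allotted to Maysoon's branch passes to Maysoon's issue by representation.
The 1/5 is divided into 3 equal shares of 1/15 among Khalida, Hanan, Farouk.
Khalida predeceased; the 1/15 allotted to Khalida's branch passes to Khalida's issue by representation.
The 1/15 is divided into 4 equal shares of 1/60 among Tariq, Jamal, Amira, Dalia.
Tariq is living and takes 1/60.
Jamal is living and takes 1/60.
Amira is living and takes 1/60.
Dalia is living and takes 1/60.
Hanan is living and takes 1/15.
Farouk is living and takes 1/15.

Amira 1/60; Bashir 1/5; Dalia 1/60; Farouk 1/15; Hamid 1/10; Hanan 1/15; Jamal 1/60; Samir 1/10; Tariq 1/60; Widad 1/5; Yasmin 1/5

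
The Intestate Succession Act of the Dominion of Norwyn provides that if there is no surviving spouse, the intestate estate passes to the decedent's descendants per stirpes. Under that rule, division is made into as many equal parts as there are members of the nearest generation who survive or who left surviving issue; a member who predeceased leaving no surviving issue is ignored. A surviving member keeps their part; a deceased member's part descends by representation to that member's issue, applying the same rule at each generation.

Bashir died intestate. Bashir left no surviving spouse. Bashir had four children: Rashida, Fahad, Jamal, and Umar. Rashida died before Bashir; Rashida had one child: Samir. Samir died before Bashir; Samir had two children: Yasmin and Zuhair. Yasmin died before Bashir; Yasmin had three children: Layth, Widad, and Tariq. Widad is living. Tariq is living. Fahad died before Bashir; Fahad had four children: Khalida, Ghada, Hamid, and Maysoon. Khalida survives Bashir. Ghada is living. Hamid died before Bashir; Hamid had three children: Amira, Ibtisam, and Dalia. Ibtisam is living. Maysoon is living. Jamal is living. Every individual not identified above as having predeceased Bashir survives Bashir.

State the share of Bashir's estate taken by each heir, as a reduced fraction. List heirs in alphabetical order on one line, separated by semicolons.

Amira 1/48; Dalia 1/48; Ghada 1/16; Ibtisam 1/48; Jamal 1/4; Khalida 1/16; Layth 1/24; Maysoon 1/16; Tariq 1/24; Umar 1/4; Widad 1/24; Zuhair 1/8

There is no surviving spouse, so the entire estate passes to Bashir's descendants per stirpes.
The estate is divided into 4 equal shares of 1/4 among Rashida, Fahad, Jamal, Umar.
Rashida predeceased; the 1/4 allotted to Rashida's branch passes to Rashida's issue by representation.
Samir's line is the sole branch at this level, so the full 1/4 passes to Samir's issue by representation.
The 1/4 is divided into 2 equal shares of 1/8 among Yasmin, Zuhair.
Yasmin predeceased; the 1/8 allotted to Yasmin's branch passes to Yasmin's issue by representation.
The 1/8 is divided into 3 equal shares of 1/24 among Layth, Widad, Tariq.
Layth is living and takes 1/24.
Widad is living and takes 1/24.
Tariq is living and takes 1/24.
Zuhair is living and takes 1/8.
Fahad predeceased; the 1/4 allotted to Fahad's branch passes to Fahad's issue by representation.
The 1/4 is divided into 4 equal shares of 1/16 among Khalida, Ghada, Hamid, Maysoon.
Khalida is living and takes 1/16.
Ghada is living and takes 1/16.
Hamid predeceased; the 1/16 allotted to Hamid's branch passes to Hamid's issue by representation.
The 1/16 is divided into 3 equal shares of 1/48 among Amira, Ibtisam, Dalia.
Amira is living and takes 1/48.
Ibtisam is living and takes 1/48.
Dalia is living and takes 1/48.
Maysoon is living and takes 1/16.
Jamal is living and takes 1/4.
Umar is living and takes 1/4.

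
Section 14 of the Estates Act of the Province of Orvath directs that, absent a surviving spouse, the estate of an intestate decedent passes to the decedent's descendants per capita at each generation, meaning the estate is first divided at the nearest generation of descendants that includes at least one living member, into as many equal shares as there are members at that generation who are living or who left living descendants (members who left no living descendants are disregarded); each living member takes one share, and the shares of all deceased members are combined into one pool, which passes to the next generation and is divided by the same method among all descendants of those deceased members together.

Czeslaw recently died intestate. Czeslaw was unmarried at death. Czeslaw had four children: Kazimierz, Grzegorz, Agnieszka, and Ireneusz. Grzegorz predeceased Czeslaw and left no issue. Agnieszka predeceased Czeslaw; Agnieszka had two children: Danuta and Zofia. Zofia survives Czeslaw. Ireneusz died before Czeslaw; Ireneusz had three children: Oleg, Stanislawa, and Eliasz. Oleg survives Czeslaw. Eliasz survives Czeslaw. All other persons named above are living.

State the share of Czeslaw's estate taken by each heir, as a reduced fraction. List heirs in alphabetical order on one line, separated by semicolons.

Danuta 2/15; Eliasz 2/15; Kazimierz 1/3; Oleg 2/15; Stanislawa 2/15; Zofia 2/15

There is no surviving spouse, so the entire estate passes to Czeslaw's descendants per capita at each generation.
At generation 1 (Kazimierz, Agnieszka, Ireneusz) there are 3 shares of (1)/3 = 1/3 each.
Living: Kazimierz — each takes 1/3.
Deceased: Agnieszka and Ireneusz. Their combined 2/3 is pooled and carried to generation 2.
At generation 2 (Danuta, Zofia, Oleg, Stanislawa, Eliasz) there are 5 shares of (2/3)/5 = 2/15 each.
Living: Danuta, Zofia, Oleg, Stanislawa, and Eliasz — each takes 2/15.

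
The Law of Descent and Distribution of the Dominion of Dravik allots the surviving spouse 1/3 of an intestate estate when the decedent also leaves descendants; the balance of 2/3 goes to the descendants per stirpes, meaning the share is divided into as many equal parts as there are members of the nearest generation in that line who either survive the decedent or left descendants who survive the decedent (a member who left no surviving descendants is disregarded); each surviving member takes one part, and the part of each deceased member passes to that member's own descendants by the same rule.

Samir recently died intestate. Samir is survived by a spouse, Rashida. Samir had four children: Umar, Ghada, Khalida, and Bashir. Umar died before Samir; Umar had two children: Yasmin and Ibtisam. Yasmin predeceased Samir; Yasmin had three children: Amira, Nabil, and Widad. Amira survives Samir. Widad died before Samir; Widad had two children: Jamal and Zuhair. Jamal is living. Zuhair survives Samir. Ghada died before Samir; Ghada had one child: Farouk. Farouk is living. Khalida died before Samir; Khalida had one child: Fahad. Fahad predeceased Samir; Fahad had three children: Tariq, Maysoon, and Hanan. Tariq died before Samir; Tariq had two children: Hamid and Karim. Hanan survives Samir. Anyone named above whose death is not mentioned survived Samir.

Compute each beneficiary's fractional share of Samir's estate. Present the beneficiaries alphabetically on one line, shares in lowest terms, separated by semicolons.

Rashida, as surviving spouse, takes 1/3.
The remaining 2/3 passes to Samir's descendants per stirpes.
The 2/3 is divided into 4 equal shares of 1/6 among Umar, Ghada, Khalida, Bashir.
Umar predeceased; the 1/6 allotted to Umar's branch passes to Umar's issue by representation.
The 1/6 is divided into 2 equal shares of 1/12 among Yasmin, Ibtisam.
Yasmin predeceased; the 1/12 allotted to Yasmin's branch passes to Yasmin's issue by representation.
The 1/12 is divided into 3 equal shares of 1/36 among Amira, Nabil, Widad.
Amira is living and takes 1/36.
Nabil is living and takes 1/36.
Widad predeceased; the 1/36 allotted to Widad's branch passes to Widad's issue by representation.
The 1/36 is divided into 2 equal shares of 1/72 among Jamal, Zuhair.
Jamal is living and takes 1/72.
Zuhair is living and takes 1/72.
Ibtisam is living and takes 1/12.
Ghada predeceased; the 1/6 allotted to Ghada's branch passes to Ghada's issue by representation.
Farouk is the sole taker at this level and receives the full 1/6.
Khalida predeceased; the 1/6 allotted to Khalida's branch passes to Khalida's issue by representation.
Fahad's line is the sole branch at this level, so the full 1/6 passes to Fahad's issue by representation.
The 1/6 is divided into 3 equal shares of 1/18 among Tariq, Maysoon, Hanan.
Tariq predeceased; the 1/18 allotted to Tariq's branch passes to Tariq's issue by representation.
The 1/18 is divided into 2 equal shares of 1/36 among Hamid, Karim.
Hamid is living and takes 1/36.
Karim is living and takes 1/36.
Maysoon is living and takes 1/18.
Hanan is living and takes 1/18.
Bashir is living and takes 1/6.

Amira 1/36; Bashir 1/6; Farouk 1/6; Hamid 1/36; Hanan 1/18; Ibtisam 1/12; Jamal 1/72; Karim 1/36; Maysoon 1/18; Nabil 1/36; Rashida 1/3; Zuhair 1/72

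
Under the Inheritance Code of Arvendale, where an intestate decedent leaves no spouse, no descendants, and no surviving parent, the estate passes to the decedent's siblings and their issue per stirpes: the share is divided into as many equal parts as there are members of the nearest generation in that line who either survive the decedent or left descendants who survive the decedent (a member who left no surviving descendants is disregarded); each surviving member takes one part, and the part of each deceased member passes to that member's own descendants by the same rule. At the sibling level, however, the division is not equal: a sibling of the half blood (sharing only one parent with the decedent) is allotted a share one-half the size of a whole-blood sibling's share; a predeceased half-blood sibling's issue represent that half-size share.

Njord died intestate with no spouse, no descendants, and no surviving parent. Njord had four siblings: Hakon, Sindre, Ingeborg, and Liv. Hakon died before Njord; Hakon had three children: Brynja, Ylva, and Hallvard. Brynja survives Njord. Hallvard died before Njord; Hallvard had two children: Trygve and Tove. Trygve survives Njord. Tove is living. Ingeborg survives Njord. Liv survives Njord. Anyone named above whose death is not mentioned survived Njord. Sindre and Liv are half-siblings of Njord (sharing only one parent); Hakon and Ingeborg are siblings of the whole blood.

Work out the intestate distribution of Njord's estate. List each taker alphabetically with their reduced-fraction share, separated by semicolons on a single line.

Brynja 1/9; Ingeborg 1/3; Liv 1/6; Sindre 1/6; Tove 1/18; Trygve 1/18; Ylva 1/9

No spouse, descendants, or parent survives, so the estate passes to Njord's siblings per stirpes.
Half-blood siblings count for one-half the weight of whole-blood siblings at the initial division.
Dividing 1 in proportion to weights (total weight 3): Hakon (weight 1) → 1/3; Sindre (weight 1/2) → 1/6; Ingeborg (weight 1) → 1/3; Liv (weight 1/2) → 1/6.
Hakon predeceased; the 1/3 allotted to Hakon's branch passes to Hakon's issue by representation.
The 1/3 is divided into 3 equal shares of 1/9 among Brynja, Ylva, Hallvard.
Brynja is living and takes 1/9.
Ylva is living and takes 1/9.
Hallvard predeceased; the 1/9 allotted to Hallvard's branch passes to Hallvard's issue by representation.
The 1/9 is divided into 2 equal shares of 1/18 among Trygve, Tove.
Trygve is living and takes 1/18.
Tove is living and takes 1/18.
Sindre is living and takes 1/6.
Ingeborg is living and takes 1/3.
Liv is living and takes 1/6.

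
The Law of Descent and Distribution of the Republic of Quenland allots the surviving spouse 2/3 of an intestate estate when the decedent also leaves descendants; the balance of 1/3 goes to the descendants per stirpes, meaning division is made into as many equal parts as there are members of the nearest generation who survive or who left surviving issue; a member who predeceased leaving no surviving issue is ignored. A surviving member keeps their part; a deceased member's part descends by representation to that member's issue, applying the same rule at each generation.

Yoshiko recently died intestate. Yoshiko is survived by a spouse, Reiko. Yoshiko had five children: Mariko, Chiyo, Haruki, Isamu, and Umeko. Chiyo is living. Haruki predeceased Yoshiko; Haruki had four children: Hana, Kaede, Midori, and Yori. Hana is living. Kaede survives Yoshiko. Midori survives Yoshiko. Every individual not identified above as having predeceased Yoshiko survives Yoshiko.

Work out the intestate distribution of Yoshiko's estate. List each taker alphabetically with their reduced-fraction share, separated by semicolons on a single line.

Chiyo 1/15; Hana 1/60; Isamu 1/15; Kaede 1/60; Mariko 1/15; Midori 1/60; Reiko 2/3; Umeko 1/15; Yori 1/60

Reiko, as surviving spouse, takes 2/3.
The remaining 1/3 passes to Yoshiko's descendants per stirpes.
The 1/3 is divided into 5 equal shares of 1/15 among Mariko, Chiyo, Haruki, Isamu, Umeko.
Mariko is living and takes 1/15.
Chiyo is living and takes 1/15.
Haruki predeceased; the 1/15 allotted to Haruki's branch passes to Haruki's issue by representation.
The 1/15 is divided into 4 equal shares of 1/60 among Hana, Kaede, Midori, Yori.
Hana is living and takes 1/60.
Kaede is living and takes 1/60.
Midori is living and takes 1/60.
Yori is living and takes 1/60.
Isamu is living and takes 1/15.
Umeko is living and takes 1/15.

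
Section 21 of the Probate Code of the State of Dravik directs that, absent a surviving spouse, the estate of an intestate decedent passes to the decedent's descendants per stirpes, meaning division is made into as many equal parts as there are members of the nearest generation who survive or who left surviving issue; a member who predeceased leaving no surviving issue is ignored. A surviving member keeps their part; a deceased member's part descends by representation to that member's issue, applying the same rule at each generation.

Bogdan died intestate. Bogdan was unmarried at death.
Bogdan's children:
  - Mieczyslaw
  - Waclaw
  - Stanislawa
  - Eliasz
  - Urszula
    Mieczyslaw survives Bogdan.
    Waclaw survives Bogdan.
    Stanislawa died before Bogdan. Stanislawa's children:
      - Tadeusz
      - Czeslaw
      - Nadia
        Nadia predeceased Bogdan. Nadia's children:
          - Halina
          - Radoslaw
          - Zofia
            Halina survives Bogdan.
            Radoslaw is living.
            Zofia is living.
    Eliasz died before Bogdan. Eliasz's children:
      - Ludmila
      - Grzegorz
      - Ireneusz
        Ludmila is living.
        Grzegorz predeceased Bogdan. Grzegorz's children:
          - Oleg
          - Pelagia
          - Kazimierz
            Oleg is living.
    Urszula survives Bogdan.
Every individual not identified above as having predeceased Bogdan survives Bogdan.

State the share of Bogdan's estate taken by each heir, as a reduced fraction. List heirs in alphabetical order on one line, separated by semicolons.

Czeslaw 1/15; Halina 1/45; Ireneusz 1/15; Kazimierz 1/45; Ludmila 1/15; Mieczyslaw 1/5; Oleg 1/45; Pelagia 1/45; Radoslaw 1/45; Tadeusz 1/15; Urszula 1/5; Waclaw 1/5; Zofia 1/45

There is no surviving spouse, so the entire estate passes to Bogdan's descendants per stirpes.
The estate is divided into 5 equal shares of 1/5 among Mieczyslaw, Waclaw, Stanislawa, Eliasz, Urszula.
Mieczyslaw is living and takes 1/5.
Waclaw is living and takes 1/5.
Stanislawa predeceased; the 1/5 allotted to Stanislawa's branch passes to Stanislawa's issue by representation.
The 1/5 is divided into 3 equal shares of 1/15 among Tadeusz, Czeslaw, Nadia.
Tadeusz is living and takes 1/15.
Czeslaw is living and takes 1/15.
Nadia predeceased; the 1/15 allotted to Nadia's branch passes to Nadia's issue by representation.
The 1/15 is divided into 3 equal shares of 1/45 among Halina, Radoslaw, Zofia.
Halina is living and takes 1/45.
Radoslaw is living and takes 1/45.
Zofia is living and takes 1/45.
Eliasz predeceased; the 1/5 allotted to Eliasz's branch passes to Eliasz's issue by representation.
The 1/5 is divided into 3 equal shares of 1/15 among Ludmila, Grzegorz, Ireneusz.
Ludmila is living and takes 1/15.
Grzegorz predeceased; the 1/15 allotted to Grzegorz's branch passes to Grzegorz's issue by representation.
The 1/15 is divided into 3 equal shares of 1/45 among Oleg, Pelagia, Kazimierz.
Oleg is living and takes 1/45.
Pelagia is living and takes 1/45.
Kazimierz is living and takes 1/45.
Ireneusz is living and takes 1/15.
Urszula is living and takes 1/5.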